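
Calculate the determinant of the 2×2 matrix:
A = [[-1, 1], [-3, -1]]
4

For A = [[a, b], [c, d]], det(A) = a*d - b*c.
det(A) = (-1)*(-1) - (1)*(-3) = 1 - -3 = 4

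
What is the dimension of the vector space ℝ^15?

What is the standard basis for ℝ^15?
Dimension = 15; standard basis = {e_1, e_2, e_3, …, e_15}

ℝ^15 is the space of 15-tuples of real numbers; its dimension is 15.
The standard basis consists of 15 vectors: e_1, e_2, e_3, …, e_15, where e_i is the vector with 1 in position i and 0 elsewhere.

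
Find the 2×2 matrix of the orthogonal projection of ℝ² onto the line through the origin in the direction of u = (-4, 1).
[[16/17, -4/17], [-4/17, 1/17]]

The orthogonal projection onto the line spanned by a nonzero vector u = (a, b) has matrix P = (u uᵀ) / (uᵀ u) = (1/(a² + b²)) · [[a², ab], [ab, b²]].
Here u = (-4, 1), so a² + b² = 16 + 1 = 17.
P = (1/17) · [[16, -4], [-4, 1]] = [[16/17, -4/17], [-4/17, 1/17]].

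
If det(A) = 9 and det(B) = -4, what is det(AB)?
-36

Use the multiplicative property of determinants: det(AB) = det(A)*det(B).
det(AB) = (9)*(-4) = -36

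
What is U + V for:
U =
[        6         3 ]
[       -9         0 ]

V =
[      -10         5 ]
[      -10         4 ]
U + V =
[       -4         8 ]
[      -19         4 ]

Matrix addition is elementwise: (U+V)[i][j] = U[i][j] + V[i][j].
  (U+V)[0][0] = (6) + (-10) = -4
  (U+V)[0][1] = (3) + (5) = 8
  (U+V)[1][0] = (-9) + (-10) = -19
  (U+V)[1][1] = (0) + (4) = 4
U + V =
[       -4         8 ]
[      -19         4 ]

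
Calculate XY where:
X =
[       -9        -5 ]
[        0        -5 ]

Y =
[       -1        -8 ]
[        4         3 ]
XY =
[      -11        57 ]
[      -20       -15 ]

Matrix multiplication: (XY)[i][j] = sum over k of X[i][k] * Y[k][j].
  (XY)[0][0] = (-9)*(-1) + (-5)*(4) = -11
  (XY)[0][1] = (-9)*(-8) + (-5)*(3) = 57
  (XY)[1][0] = (0)*(-1) + (-5)*(4) = -20
  (XY)[1][1] = (0)*(-8) + (-5)*(3) = -15
XY =
[      -11        57 ]
[      -20       -15 ]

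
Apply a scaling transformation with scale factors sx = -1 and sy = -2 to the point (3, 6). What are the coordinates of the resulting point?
(-3, -12)

Scaling matrix:
[[-1, 0], [0, -2]]
Result: (3 × -1, 6 × -2) = (-3, -12)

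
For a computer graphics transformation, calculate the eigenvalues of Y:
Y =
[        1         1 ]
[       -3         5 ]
λ = 2, 4

Solve det(Y - λI) = 0. For a 2×2 matrix the characteristic equation is λ² - (trace)λ + det = 0.
trace(Y) = a + d = 1 + 5 = 6.
det(Y) = a*d - b*c = (1)*(5) - (1)*(-3) = 5 + 3 = 8.
Characteristic equation: λ² - (6)λ + (8) = 0.
Discriminant = (6)² - 4*(8) = 36 - 32 = 4.
λ = (6 ± √4) / 2 = (6 ± 2) / 2 = 2, 4.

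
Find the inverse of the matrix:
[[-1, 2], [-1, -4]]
[[-2/3, -1/3], [1/6, -1/6]]

For [[a,b],[c,d]], inverse = (1/det)·[[d,-b],[-c,a]]
det = -1·-4 - 2·-1 = 6
Inverse = (1/6)·[[-4, -2], [1, -1]]
        = [[-2/3, -1/3], [1/6, -1/6]]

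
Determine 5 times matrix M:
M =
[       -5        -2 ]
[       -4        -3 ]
5M =
[      -25       -10 ]
[      -20       -15 ]

Scalar multiplication is elementwise: (5M)[i][j] = 5 * M[i][j].
  (5M)[0][0] = 5 * (-5) = -25
  (5M)[0][1] = 5 * (-2) = -10
  (5M)[1][0] = 5 * (-4) = -20
  (5M)[1][1] = 5 * (-3) = -15
5M =
[      -25       -10 ]
[      -20       -15 ]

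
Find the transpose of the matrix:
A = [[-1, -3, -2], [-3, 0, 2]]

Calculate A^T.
[[-1, -3], [-3, 0], [-2, 2]]

The transpose sends entry (i,j) to (j,i); rows become columns.
Row 0 of A: [-1, -3, -2] -> column 0 of A^T.
Row 1 of A: [-3, 0, 2] -> column 1 of A^T.
A^T = [[-1, -3], [-3, 0], [-2, 2]]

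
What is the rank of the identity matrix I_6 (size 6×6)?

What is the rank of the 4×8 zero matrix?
rank(I_6) = 6, rank(0) = 0

The identity I_6 has 6 columns that are the standard basis vectors e_1, …, e_6. These are linearly independent, so all 6 columns are pivots and rank(I_6) = 6.
The 4×8 zero matrix has every entry zero, so every row is the zero row and there are no pivots; rank(0) = 0.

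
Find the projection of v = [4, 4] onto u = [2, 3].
[40/13, 60/13]

The projection of v onto u is proj_u(v) = ((v·u) / (u·u)) · u.
v·u = (4)*(2) + (4)*(3) = 20.
u·u = (2)*(2) + (3)*(3) = 13.
coefficient = 20 / 13 = 20/13.
proj_u(v) = 20/13 · [2, 3] = [40/13, 60/13].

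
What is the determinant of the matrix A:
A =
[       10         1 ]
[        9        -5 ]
det(A) = -59

For a 2×2 matrix [[a, b], [c, d]], det = a*d - b*c.
det(A) = (10)*(-5) - (1)*(9) = -50 - 9 = -59.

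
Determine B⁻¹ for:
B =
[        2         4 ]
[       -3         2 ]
det(B) = 16
B⁻¹ =
[      1/8      -1/4 ]
[     3/16       1/8 ]

For a 2×2 matrix B = [[a, b], [c, d]] with det(B) ≠ 0, B⁻¹ = (1/det(B)) * [[d, -b], [-c, a]].
det(B) = (2)*(2) - (4)*(-3) = 4 + 12 = 16.
B⁻¹ = (1/16) * [[2, -4], [3, 2]].
Dividing each entry by 16 and reducing:
B⁻¹ =
[      1/8      -1/4 ]
[     3/16       1/8 ]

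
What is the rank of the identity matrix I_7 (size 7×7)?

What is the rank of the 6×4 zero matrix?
rank(I_7) = 7, rank(0) = 0

The identity I_7 has 7 columns that are the standard basis vectors e_1, …, e_7. These are linearly independent, so all 7 columns are pivots and rank(I_7) = 7.
The 6×4 zero matrix has every entry zero, so every row is the zero row and there are no pivots; rank(0) = 0.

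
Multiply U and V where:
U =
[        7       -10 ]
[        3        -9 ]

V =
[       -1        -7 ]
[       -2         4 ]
UV =
[       13       -89 ]
[       15       -57 ]

Matrix multiplication: (UV)[i][j] = sum over k of U[i][k] * V[k][j].
  (UV)[0][0] = (7)*(-1) + (-10)*(-2) = 13
  (UV)[0][1] = (7)*(-7) + (-10)*(4) = -89
  (UV)[1][0] = (3)*(-1) + (-9)*(-2) = 15
  (UV)[1][1] = (3)*(-7) + (-9)*(4) = -57
UV =
[       13       -89 ]
[       15       -57 ]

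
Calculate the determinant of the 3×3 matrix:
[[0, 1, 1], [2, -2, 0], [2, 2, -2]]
12

Expansion along first row:
det = 0·det([[-2,0],[2,-2]]) - 1·det([[2,0],[2,-2]]) + 1·det([[2,-2],[2,2]])
    = 0·(-2·-2 - 0·2) - 1·(2·-2 - 0·2) + 1·(2·2 - -2·2)
    = 0·4 - 1·-4 + 1·8
    = 0 + 4 + 8 = 12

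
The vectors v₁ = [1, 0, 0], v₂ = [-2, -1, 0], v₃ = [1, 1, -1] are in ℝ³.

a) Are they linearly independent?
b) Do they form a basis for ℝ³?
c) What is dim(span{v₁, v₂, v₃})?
Yes independent, yes basis, dim = 3

Stack v₁, v₂, v₃ as rows of a 3×3 matrix.
[[1, 0, 0]; [-2, -1, 0]; [1, 1, -1]] is already lower triangular with nonzero diagonal entries (1, -1, -1), so its determinant is the product of the diagonal entries, det = (1)·(-1)·(-1) = 1 ≠ 0, and the rows are linearly independent.
Three linearly independent vectors in ℝ³ form a basis for ℝ³, so dim(span{v₁,v₂,v₃}) = 3.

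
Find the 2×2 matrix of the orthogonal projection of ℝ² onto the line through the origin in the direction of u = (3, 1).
[[9/10, 3/10], [3/10, 1/10]]

The orthogonal projection onto the line spanned by a nonzero vector u = (a, b) has matrix P = (u uᵀ) / (uᵀ u) = (1/(a² + b²)) · [[a², ab], [ab, b²]].
Here u = (3, 1), so a² + b² = 9 + 1 = 10.
P = (1/10) · [[9, 3], [3, 1]] = [[9/10, 3/10], [3/10, 1/10]].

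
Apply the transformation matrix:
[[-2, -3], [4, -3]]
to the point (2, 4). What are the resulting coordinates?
(-16, -4)

Matrix multiplication:
[[-2, -3], [4, -3]] × [2, 4]ᵀ
= [-2×2 + -3×4, 4×2 + -3×4]ᵀ
= [-16.0000, -4.0000]ᵀ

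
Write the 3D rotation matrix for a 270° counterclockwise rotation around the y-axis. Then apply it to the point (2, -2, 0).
R = [[0, 0, -1], [0, 1, 0], [1, 0, 0]]; R·(2, -2, 0) = (0, -2, 2)

Rotation matrix for 270° around y-axis:
cos(270°) = 0, sin(270°) = -1
R = [[0, 0, -1], [0, 1, 0], [1, 0, 0]]
Apply to (2, -2, 0): R·[2, -2, 0]ᵀ = (0, -2, 2)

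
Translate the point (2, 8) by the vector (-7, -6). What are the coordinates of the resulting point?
(-5, 2)

Translation by (-7, -6):
x' = 2 + -7 = -5
y' = 8 + -6 = 2
Homogeneous matrix: [[1, 0, -7], [0, 1, -6], [0, 0, 1]]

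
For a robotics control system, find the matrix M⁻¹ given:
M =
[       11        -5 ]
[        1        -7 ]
det(M) = -72
M⁻¹ =
[     7/72     -5/72 ]
[     1/72    -11/72 ]

For a 2×2 matrix M = [[a, b], [c, d]] with det(M) ≠ 0, M⁻¹ = (1/det(M)) * [[d, -b], [-c, a]].
det(M) = (11)*(-7) - (-5)*(1) = -77 + 5 = -72.
M⁻¹ = (1/-72) * [[-7, 5], [-1, 11]].
Dividing each entry by -72 and reducing:
M⁻¹ =
[     7/72     -5/72 ]
[     1/72    -11/72 ]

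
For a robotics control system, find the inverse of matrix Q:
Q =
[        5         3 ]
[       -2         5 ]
det(Q) = 31
Q⁻¹ =
[     5/31     -3/31 ]
[     2/31      5/31 ]

For a 2×2 matrix Q = [[a, b], [c, d]] with det(Q) ≠ 0, Q⁻¹ = (1/det(Q)) * [[d, -b], [-c, a]].
det(Q) = (5)*(5) - (3)*(-2) = 25 + 6 = 31.
Q⁻¹ = (1/31) * [[5, -3], [2, 5]].
Dividing each entry by 31 and reducing:
Q⁻¹ =
[     5/31     -3/31 ]
[     2/31      5/31 ]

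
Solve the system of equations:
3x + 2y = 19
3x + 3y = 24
x = 3, y = 5

Use elimination (row reduction):
Equation 1: 3x + 2y = 19.
Equation 2: 3x + 3y = 24.
Multiply Eq1 by 3 and Eq2 by 3: 9x + 6y = 57;  9x + 9y = 72.
Subtract: (3)y = 15, so y = 5.
Back-substitute into Eq1: 3x + 2*(5) = 19, so x = 3.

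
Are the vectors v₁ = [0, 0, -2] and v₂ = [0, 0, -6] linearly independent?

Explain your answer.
No, linearly dependent (v₂ = 3·v₁)

Check whether there is a scalar k with v₂ = k·v₁.
Comparing components, k = 3 satisfies 3·[0, 0, -2] = [0, 0, -6].
Since v₂ is a scalar multiple of v₁, the two vectors are linearly dependent.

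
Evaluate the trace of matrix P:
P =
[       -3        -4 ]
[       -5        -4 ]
tr(P) = -3 - 4 = -7

The trace of a square matrix is the sum of its diagonal entries.
Diagonal entries of P: P[0][0] = -3, P[1][1] = -4.
tr(P) = -3 - 4 = -7.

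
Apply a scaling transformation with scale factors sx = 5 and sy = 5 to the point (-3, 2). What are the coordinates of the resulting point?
(-15, 10)

Scaling matrix:
[[5, 0], [0, 5]]
Result: (-3 × 5, 2 × 5) = (-15, 10)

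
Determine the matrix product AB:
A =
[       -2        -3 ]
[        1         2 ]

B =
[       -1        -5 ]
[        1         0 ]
AB =
[       -1        10 ]
[        1        -5 ]

Matrix multiplication: (AB)[i][j] = sum over k of A[i][k] * B[k][j].
  (AB)[0][0] = (-2)*(-1) + (-3)*(1) = -1
  (AB)[0][1] = (-2)*(-5) + (-3)*(0) = 10
  (AB)[1][0] = (1)*(-1) + (2)*(1) = 1
  (AB)[1][1] = (1)*(-5) + (2)*(0) = -5
AB =
[       -1        10 ]
[        1        -5 ]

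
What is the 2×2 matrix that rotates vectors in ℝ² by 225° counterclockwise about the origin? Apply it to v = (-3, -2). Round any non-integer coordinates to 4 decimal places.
R = [[-√2/2, √2/2], [-√2/2, -√2/2]]; R·v = (0.7071, 3.5355)

A counterclockwise rotation by angle θ in ℝ² has matrix R(θ) = [[cos θ, -sin θ], [sin θ, cos θ]].
For θ = 225°: cos θ = -√2/2, sin θ = -√2/2.
R(225°) = [[-√2/2, √2/2], [-√2/2, -√2/2]].
R·v = [-√2/2·-3 + (√2/2)·-2, -√2/2·-3 + -√2/2·-2] = (0.7071, 3.5355).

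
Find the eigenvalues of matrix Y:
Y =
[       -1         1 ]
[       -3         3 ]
λ = 0, 2

Solve det(Y - λI) = 0. For a 2×2 matrix the characteristic equation is λ² - (trace)λ + det = 0.
trace(Y) = a + d = -1 + 3 = 2.
det(Y) = a*d - b*c = (-1)*(3) - (1)*(-3) = -3 + 3 = 0.
Characteristic equation: λ² - (2)λ + (0) = 0.
Discriminant = (2)² - 4*(0) = 4 - 0 = 4.
λ = (2 ± √4) / 2 = (2 ± 2) / 2 = 0, 2.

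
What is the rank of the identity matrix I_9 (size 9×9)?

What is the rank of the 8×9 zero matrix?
rank(I_9) = 9, rank(0) = 0

The identity I_9 has 9 columns that are the standard basis vectors e_1, …, e_9. These are linearly independent, so all 9 columns are pivots and rank(I_9) = 9.
The 8×9 zero matrix has every entry zero, so every row is the zero row and there are no pivots; rank(0) = 0.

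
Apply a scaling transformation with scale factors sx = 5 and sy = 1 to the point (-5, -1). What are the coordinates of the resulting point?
(-25, -1)

Scaling matrix:
[[5, 0], [0, 1]]
Result: (-5 × 5, -1 × 1) = (-25, -1)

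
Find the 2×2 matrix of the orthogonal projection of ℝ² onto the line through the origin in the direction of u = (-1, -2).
[[1/5, 2/5], [2/5, 4/5]]

The orthogonal projection onto the line spanned by a nonzero vector u = (a, b) has matrix P = (u uᵀ) / (uᵀ u) = (1/(a² + b²)) · [[a², ab], [ab, b²]].
Here u = (-1, -2), so a² + b² = 1 + 4 = 5.
P = (1/5) · [[1, 2], [2, 4]] = [[1/5, 2/5], [2/5, 4/5]].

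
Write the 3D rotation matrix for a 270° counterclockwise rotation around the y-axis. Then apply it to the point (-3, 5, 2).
R = [[0, 0, -1], [0, 1, 0], [1, 0, 0]]; R·(-3, 5, 2) = (-2, 5, -3)

Rotation matrix for 270° around y-axis:
cos(270°) = 0, sin(270°) = -1
R = [[0, 0, -1], [0, 1, 0], [1, 0, 0]]
Apply to (-3, 5, 2): R·[-3, 5, 2]ᵀ = (-2, 5, -3)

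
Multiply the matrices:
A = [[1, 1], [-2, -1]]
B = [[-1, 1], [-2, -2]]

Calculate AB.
[[-3, -1], [4, 0]]

Each entry (i,j) of AB = sum over k of A[i][k]*B[k][j].
(AB)[0][0] = (1)*(-1) + (1)*(-2) = -3
(AB)[0][1] = (1)*(1) + (1)*(-2) = -1
(AB)[1][0] = (-2)*(-1) + (-1)*(-2) = 4
(AB)[1][1] = (-2)*(1) + (-1)*(-2) = 0
AB = [[-3, -1], [4, 0]]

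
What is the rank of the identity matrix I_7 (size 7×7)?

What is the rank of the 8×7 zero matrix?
rank(I_7) = 7, rank(0) = 0

The identity I_7 has 7 columns that are the standard basis vectors e_1, …, e_7. These are linearly independent, so all 7 columns are pivots and rank(I_7) = 7.
The 8×7 zero matrix has every entry zero, so every row is the zero row and there are no pivots; rank(0) = 0.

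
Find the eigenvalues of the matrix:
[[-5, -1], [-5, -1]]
λ = -6 and λ = 0

Characteristic equation: det(A - λI) = 0
λ² - (trace)λ + (det) = 0
λ² - (-6)λ + (0) = 0
λ² + 6λ + 0 = 0
Solving: λ = -6, 0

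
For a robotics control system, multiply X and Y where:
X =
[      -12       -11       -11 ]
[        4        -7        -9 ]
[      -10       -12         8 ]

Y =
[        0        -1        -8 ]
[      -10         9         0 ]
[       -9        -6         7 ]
XY =
[      209       -21        19 ]
[      151       -13       -95 ]
[       48      -146       136 ]

Matrix multiplication: (XY)[i][j] = sum over k of X[i][k] * Y[k][j].
  (XY)[0][0] = (-12)*(0) + (-11)*(-10) + (-11)*(-9) = 209
  (XY)[0][1] = (-12)*(-1) + (-11)*(9) + (-11)*(-6) = -21
  (XY)[0][2] = (-12)*(-8) + (-11)*(0) + (-11)*(7) = 19
  (XY)[1][0] = (4)*(0) + (-7)*(-10) + (-9)*(-9) = 151
  (XY)[1][1] = (4)*(-1) + (-7)*(9) + (-9)*(-6) = -13
  (XY)[1][2] = (4)*(-8) + (-7)*(0) + (-9)*(7) = -95
  (XY)[2][0] = (-10)*(0) + (-12)*(-10) + (8)*(-9) = 48
  (XY)[2][1] = (-10)*(-1) + (-12)*(9) + (8)*(-6) = -146
  (XY)[2][2] = (-10)*(-8) + (-12)*(0) + (8)*(7) = 136
XY =
[      209       -21        19 ]
[      151       -13       -95 ]
[       48      -146       136 ]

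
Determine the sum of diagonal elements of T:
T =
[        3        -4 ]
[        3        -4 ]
tr(T) = 3 - 4 = -1

The trace of a square matrix is the sum of its diagonal entries.
Diagonal entries of T: T[0][0] = 3, T[1][1] = -4.
tr(T) = 3 - 4 = -1.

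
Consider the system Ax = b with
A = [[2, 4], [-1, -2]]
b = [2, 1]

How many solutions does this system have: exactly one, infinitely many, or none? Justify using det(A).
No solution

det(A) = (2)*(-2) - (4)*(-1) = 0, so A is singular.
The column space of A is span(column 1) = span([2, -1]).
b = [2, 1] is not a scalar multiple of column 1, so b ∉ column space and the system is inconsistent — no solution.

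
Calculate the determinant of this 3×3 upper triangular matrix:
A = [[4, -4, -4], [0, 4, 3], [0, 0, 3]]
48

The determinant of a triangular matrix is the product of its diagonal entries (the off-diagonal entries above the diagonal do not affect it).
det(A) = (4) * (4) * (3) = 48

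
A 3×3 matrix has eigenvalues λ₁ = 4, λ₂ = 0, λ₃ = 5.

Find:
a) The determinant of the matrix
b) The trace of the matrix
det = 0, trace = 9

Two standard eigenvalue identities:
- det(A) equals the product of the eigenvalues (counted with multiplicity).
- trace(A) equals the sum of the eigenvalues.
det(A) = (4)*(0)*(5) = 0.
trace(A) = 4 + 0 + 5 = 9.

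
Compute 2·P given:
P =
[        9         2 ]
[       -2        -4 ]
2P =
[       18         4 ]
[       -4        -8 ]

Scalar multiplication is elementwise: (2P)[i][j] = 2 * P[i][j].
  (2P)[0][0] = 2 * (9) = 18
  (2P)[0][1] = 2 * (2) = 4
  (2P)[1][0] = 2 * (-2) = -4
  (2P)[1][1] = 2 * (-4) = -8
2P =
[       18         4 ]
[       -4        -8 ]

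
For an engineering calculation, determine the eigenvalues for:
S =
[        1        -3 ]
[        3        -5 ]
λ = -2, -2

Solve det(S - λI) = 0. For a 2×2 matrix the characteristic equation is λ² - (trace)λ + det = 0.
trace(S) = a + d = 1 - 5 = -4.
det(S) = a*d - b*c = (1)*(-5) - (-3)*(3) = -5 + 9 = 4.
Characteristic equation: λ² - (-4)λ + (4) = 0.
Discriminant = (-4)² - 4*(4) = 16 - 16 = 0.
λ = (-4 ± √0) / 2 = (-4 ± 0) / 2 = -2, -2.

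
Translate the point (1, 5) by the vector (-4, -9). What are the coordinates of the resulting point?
(-3, -4)

Translation by (-4, -9):
x' = 1 + -4 = -3
y' = 5 + -9 = -4
Homogeneous matrix: [[1, 0, -4], [0, 1, -9], [0, 0, 1]]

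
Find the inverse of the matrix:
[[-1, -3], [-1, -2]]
[[2, -3], [-1, 1]]

For [[a,b],[c,d]], inverse = (1/det)·[[d,-b],[-c,a]]
det = -1·-2 - -3·-1 = -1
Inverse = (1/-1)·[[-2, 3], [1, -1]]
        = [[2, -3], [-1, 1]]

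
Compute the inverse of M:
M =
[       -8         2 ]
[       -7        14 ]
det(M) = -98
M⁻¹ =
[     -1/7      1/49 ]
[    -1/14      4/49 ]

For a 2×2 matrix M = [[a, b], [c, d]] with det(M) ≠ 0, M⁻¹ = (1/det(M)) * [[d, -b], [-c, a]].
det(M) = (-8)*(14) - (2)*(-7) = -112 + 14 = -98.
M⁻¹ = (1/-98) * [[14, -2], [7, -8]].
Dividing each entry by -98 and reducing:
M⁻¹ =
[     -1/7      1/49 ]
[    -1/14      4/49 ]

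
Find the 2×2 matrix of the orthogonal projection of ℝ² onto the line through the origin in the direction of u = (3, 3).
[[1/2, 1/2], [1/2, 1/2]]

The orthogonal projection onto the line spanned by a nonzero vector u = (a, b) has matrix P = (u uᵀ) / (uᵀ u) = (1/(a² + b²)) · [[a², ab], [ab, b²]].
Here u = (3, 3), so a² + b² = 9 + 9 = 18.
P = (1/18) · [[9, 9], [9, 9]] = [[1/2, 1/2], [1/2, 1/2]].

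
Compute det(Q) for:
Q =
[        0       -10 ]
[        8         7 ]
det(Q) = 80

For a 2×2 matrix [[a, b], [c, d]], det = a*d - b*c.
det(Q) = (0)*(7) - (-10)*(8) = 0 + 80 = 80.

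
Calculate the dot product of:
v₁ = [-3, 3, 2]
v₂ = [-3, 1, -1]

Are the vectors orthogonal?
10, No

The dot product is the sum of products of corresponding components.
v₁·v₂ = (-3)*(-3) + (3)*(1) + (2)*(-1) = 9 + 3 - 2 = 10.
Two vectors are orthogonal iff their dot product is 0; here the dot product is 10, so the vectors are not orthogonal.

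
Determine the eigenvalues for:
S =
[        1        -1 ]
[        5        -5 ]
λ = -4, 0

Solve det(S - λI) = 0. For a 2×2 matrix the characteristic equation is λ² - (trace)λ + det = 0.
trace(S) = a + d = 1 - 5 = -4.
det(S) = a*d - b*c = (1)*(-5) - (-1)*(5) = -5 + 5 = 0.
Characteristic equation: λ² - (-4)λ + (0) = 0.
Discriminant = (-4)² - 4*(0) = 16 - 0 = 16.
λ = (-4 ± √16) / 2 = (-4 ± 4) / 2 = -4, 0.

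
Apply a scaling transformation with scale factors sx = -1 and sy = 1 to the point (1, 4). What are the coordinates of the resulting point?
(-1, 4)

Scaling matrix:
[[-1, 0], [0, 1]]
Result: (1 × -1, 4 × 1) = (-1, 4)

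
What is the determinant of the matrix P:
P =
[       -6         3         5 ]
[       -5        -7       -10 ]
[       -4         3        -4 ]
det(P) = -503

Expand along row 0 (cofactor expansion): det(P) = a*(e*i - f*h) - b*(d*i - f*g) + c*(d*h - e*g), where the 3×3 is [[a, b, c], [d, e, f], [g, h, i]].
Minor M_00 = (-7)*(-4) - (-10)*(3) = 28 + 30 = 58.
Minor M_01 = (-5)*(-4) - (-10)*(-4) = 20 - 40 = -20.
Minor M_02 = (-5)*(3) - (-7)*(-4) = -15 - 28 = -43.
det(P) = (-6)*(58) - (3)*(-20) + (5)*(-43) = -348 + 60 - 215 = -503.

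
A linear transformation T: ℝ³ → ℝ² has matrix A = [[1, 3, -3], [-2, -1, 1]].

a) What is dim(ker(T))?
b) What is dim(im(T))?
dim(ker) = 1, dim(im) = 2

The two rows are not scalar multiples of one another (no single k satisfies row 2 = k × row 1), so they are linearly independent.
Thus rank(A) = 2.
dim(im(T)) = rank(A) = 2.
By the rank-nullity theorem applied to T: ℝ³ → ℝ², rank(A) + nullity(A) = 3 (the domain dimension), so dim(ker(T)) = 3 - 2 = 1.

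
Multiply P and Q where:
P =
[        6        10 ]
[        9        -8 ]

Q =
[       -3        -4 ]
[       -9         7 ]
PQ =
[     -108        46 ]
[       45       -92 ]

Matrix multiplication: (PQ)[i][j] = sum over k of P[i][k] * Q[k][j].
  (PQ)[0][0] = (6)*(-3) + (10)*(-9) = -108
  (PQ)[0][1] = (6)*(-4) + (10)*(7) = 46
  (PQ)[1][0] = (9)*(-3) + (-8)*(-9) = 45
  (PQ)[1][1] = (9)*(-4) + (-8)*(7) = -92
PQ =
[     -108        46 ]
[       45       -92 ]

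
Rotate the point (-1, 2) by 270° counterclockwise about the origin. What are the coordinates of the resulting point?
(2, 1)

Rotation matrix R(θ) = [[cos θ, -sin θ], [sin θ, cos θ]]; for θ = 270°:
R = [[0, 1], [-1, 0]]
Result: R × [-1, 2]ᵀ = [0·-1 + (1)·2, -1·-1 + (0)·2]ᵀ = (2, 1)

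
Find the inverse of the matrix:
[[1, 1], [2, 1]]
[[-1, 1], [2, -1]]

For [[a,b],[c,d]], inverse = (1/det)·[[d,-b],[-c,a]]
det = 1·1 - 1·2 = -1
Inverse = (1/-1)·[[1, -1], [-2, 1]]
        = [[-1, 1], [2, -1]]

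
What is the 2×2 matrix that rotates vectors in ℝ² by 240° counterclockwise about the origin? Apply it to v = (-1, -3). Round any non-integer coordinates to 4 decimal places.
R = [[-1/2, √3/2], [-√3/2, -1/2]]; R·v = (-2.0981, 2.3660)

A counterclockwise rotation by angle θ in ℝ² has matrix R(θ) = [[cos θ, -sin θ], [sin θ, cos θ]].
For θ = 240°: cos θ = -1/2, sin θ = -√3/2.
R(240°) = [[-1/2, √3/2], [-√3/2, -1/2]].
R·v = [-1/2·-1 + (√3/2)·-3, -√3/2·-1 + -1/2·-3] = (-2.0981, 2.3660).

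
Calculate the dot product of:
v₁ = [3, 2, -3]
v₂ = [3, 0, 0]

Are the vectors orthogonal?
9, No

The dot product is the sum of products of corresponding components.
v₁·v₂ = (3)*(3) + (2)*(0) + (-3)*(0) = 9 + 0 + 0 = 9.
Two vectors are orthogonal iff their dot product is 0; here the dot product is 9, so the vectors are not orthogonal.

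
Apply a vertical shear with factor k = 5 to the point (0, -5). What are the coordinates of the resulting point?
(0, -5)

Shear matrix for vertical shear with factor k = 5:
[[1, 0], [5, 1]]
Result: (0, -5) → (0, -5)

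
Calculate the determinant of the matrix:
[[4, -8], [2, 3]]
28

For a 2×2 matrix [[a, b], [c, d]], det = ad - bc
det = (4)(3) - (-8)(2) = 12 - -16 = 28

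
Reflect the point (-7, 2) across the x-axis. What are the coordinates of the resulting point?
(-7, -2)

Reflection across x-axis: (-7, 2) → (-7, -2)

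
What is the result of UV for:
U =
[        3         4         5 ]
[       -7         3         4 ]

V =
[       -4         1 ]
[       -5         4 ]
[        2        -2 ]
UV =
[      -22         9 ]
[       21        -3 ]

Matrix multiplication: (UV)[i][j] = sum over k of U[i][k] * V[k][j].
  (UV)[0][0] = (3)*(-4) + (4)*(-5) + (5)*(2) = -22
  (UV)[0][1] = (3)*(1) + (4)*(4) + (5)*(-2) = 9
  (UV)[1][0] = (-7)*(-4) + (3)*(-5) + (4)*(2) = 21
  (UV)[1][1] = (-7)*(1) + (3)*(4) + (4)*(-2) = -3
UV =
[      -22         9 ]
[       21        -3 ]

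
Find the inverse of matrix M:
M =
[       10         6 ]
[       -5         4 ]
det(M) = 70
M⁻¹ =
[     2/35     -3/35 ]
[     1/14       1/7 ]

For a 2×2 matrix M = [[a, b], [c, d]] with det(M) ≠ 0, M⁻¹ = (1/det(M)) * [[d, -b], [-c, a]].
det(M) = (10)*(4) - (6)*(-5) = 40 + 30 = 70.
M⁻¹ = (1/70) * [[4, -6], [5, 10]].
Dividing each entry by 70 and reducing:
M⁻¹ =
[     2/35     -3/35 ]
[     1/14       1/7 ]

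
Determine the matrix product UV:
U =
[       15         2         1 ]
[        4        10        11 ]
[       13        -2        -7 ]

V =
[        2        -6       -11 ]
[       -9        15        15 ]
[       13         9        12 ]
UV =
[       25       -51      -123 ]
[       61       225       238 ]
[      -47      -171      -257 ]

Matrix multiplication: (UV)[i][j] = sum over k of U[i][k] * V[k][j].
  (UV)[0][0] = (15)*(2) + (2)*(-9) + (1)*(13) = 25
  (UV)[0][1] = (15)*(-6) + (2)*(15) + (1)*(9) = -51
  (UV)[0][2] = (15)*(-11) + (2)*(15) + (1)*(12) = -123
  (UV)[1][0] = (4)*(2) + (10)*(-9) + (11)*(13) = 61
  (UV)[1][1] = (4)*(-6) + (10)*(15) + (11)*(9) = 225
  (UV)[1][2] = (4)*(-11) + (10)*(15) + (11)*(12) = 238
  (UV)[2][0] = (13)*(2) + (-2)*(-9) + (-7)*(13) = -47
  (UV)[2][1] = (13)*(-6) + (-2)*(15) + (-7)*(9) = -171
  (UV)[2][2] = (13)*(-11) + (-2)*(15) + (-7)*(12) = -257
UV =
[       25       -51      -123 ]
[       61       225       238 ]
[      -47      -171      -257 ]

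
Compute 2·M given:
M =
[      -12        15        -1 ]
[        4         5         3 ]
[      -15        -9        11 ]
2M =
[      -24        30        -2 ]
[        8        10         6 ]
[      -30       -18        22 ]

Scalar multiplication is elementwise: (2M)[i][j] = 2 * M[i][j].
  (2M)[0][0] = 2 * (-12) = -24
  (2M)[0][1] = 2 * (15) = 30
  (2M)[0][2] = 2 * (-1) = -2
  (2M)[1][0] = 2 * (4) = 8
  (2M)[1][1] = 2 * (5) = 10
  (2M)[1][2] = 2 * (3) = 6
  (2M)[2][0] = 2 * (-15) = -30
  (2M)[2][1] = 2 * (-9) = -18
  (2M)[2][2] = 2 * (11) = 22
2M =
[      -24        30        -2 ]
[        8        10         6 ]
[      -30       -18        22 ]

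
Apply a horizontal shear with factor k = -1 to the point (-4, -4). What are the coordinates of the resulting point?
(0, -4)

Shear matrix for horizontal shear with factor k = -1:
[[1, -1], [0, 1]]
Result: (-4, -4) → (0, -4)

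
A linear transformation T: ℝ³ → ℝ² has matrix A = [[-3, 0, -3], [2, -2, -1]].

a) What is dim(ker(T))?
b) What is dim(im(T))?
dim(ker) = 1, dim(im) = 2

The two rows are not scalar multiples of one another (no single k satisfies row 2 = k × row 1), so they are linearly independent.
Thus rank(A) = 2.
dim(im(T)) = rank(A) = 2.
By the rank-nullity theorem applied to T: ℝ³ → ℝ², rank(A) + nullity(A) = 3 (the domain dimension), so dim(ker(T)) = 3 - 2 = 1.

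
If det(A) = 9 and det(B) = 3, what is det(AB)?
27

Use the multiplicative property of determinants: det(AB) = det(A)*det(B).
det(AB) = (9)*(3) = 27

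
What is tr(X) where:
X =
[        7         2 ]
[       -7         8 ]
tr(X) = 7 + 8 = 15

The trace of a square matrix is the sum of its diagonal entries.
Diagonal entries of X: X[0][0] = 7, X[1][1] = 8.
tr(X) = 7 + 8 = 15.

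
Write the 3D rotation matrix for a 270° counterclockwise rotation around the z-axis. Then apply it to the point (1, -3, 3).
R = [[0, 1, 0], [-1, 0, 0], [0, 0, 1]]; R·(1, -3, 3) = (-3, -1, 3)

Rotation matrix for 270° around z-axis:
cos(270°) = 0, sin(270°) = -1
R = [[0, 1, 0], [-1, 0, 0], [0, 0, 1]]
Apply to (1, -3, 3): R·[1, -3, 3]ᵀ = (-3, -1, 3)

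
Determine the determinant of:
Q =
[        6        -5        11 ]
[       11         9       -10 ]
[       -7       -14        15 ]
det(Q) = -556

Expand along row 0 (cofactor expansion): det(Q) = a*(e*i - f*h) - b*(d*i - f*g) + c*(d*h - e*g), where the 3×3 is [[a, b, c], [d, e, f], [g, h, i]].
Minor M_00 = (9)*(15) - (-10)*(-14) = 135 - 140 = -5.
Minor M_01 = (11)*(15) - (-10)*(-7) = 165 - 70 = 95.
Minor M_02 = (11)*(-14) - (9)*(-7) = -154 + 63 = -91.
det(Q) = (6)*(-5) - (-5)*(95) + (11)*(-91) = -30 + 475 - 1001 = -556.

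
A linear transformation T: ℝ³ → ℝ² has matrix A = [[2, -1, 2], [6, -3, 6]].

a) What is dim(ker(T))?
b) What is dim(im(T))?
dim(ker) = 2, dim(im) = 1

Observe that row 2 = 3 × row 1 (so the rows are linearly dependent).
Thus rank(A) = 1 (only one linearly independent row).
dim(im(T)) = rank(A) = 1.
By the rank-nullity theorem applied to T: ℝ³ → ℝ², rank(A) + nullity(A) = 3 (the domain dimension), so dim(ker(T)) = 3 - 1 = 2.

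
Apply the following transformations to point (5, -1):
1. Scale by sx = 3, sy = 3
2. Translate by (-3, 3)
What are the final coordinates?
(12, 0)

Step 1: Scale (5, -1) by (sx, sy) = (3, 3) → (15, -3)
Step 2: Translate by (-3, 3) → (12, 0)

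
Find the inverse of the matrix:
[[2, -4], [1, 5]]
[[5/14, 2/7], [-1/14, 1/7]]

For [[a,b],[c,d]], inverse = (1/det)·[[d,-b],[-c,a]]
det = 2·5 - -4·1 = 14
Inverse = (1/14)·[[5, 4], [-1, 2]]
        = [[5/14, 2/7], [-1/14, 1/7]]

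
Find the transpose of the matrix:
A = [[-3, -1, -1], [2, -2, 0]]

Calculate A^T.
[[-3, 2], [-1, -2], [-1, 0]]

The transpose sends entry (i,j) to (j,i); rows become columns.
Row 0 of A: [-3, -1, -1] -> column 0 of A^T.
Row 1 of A: [2, -2, 0] -> column 1 of A^T.
A^T = [[-3, 2], [-1, -2], [-1, 0]]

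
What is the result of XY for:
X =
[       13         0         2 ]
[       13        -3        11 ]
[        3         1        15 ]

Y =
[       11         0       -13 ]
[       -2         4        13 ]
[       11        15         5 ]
XY =
[      165        30      -159 ]
[      270       153      -153 ]
[      196       229        49 ]

Matrix multiplication: (XY)[i][j] = sum over k of X[i][k] * Y[k][j].
  (XY)[0][0] = (13)*(11) + (0)*(-2) + (2)*(11) = 165
  (XY)[0][1] = (13)*(0) + (0)*(4) + (2)*(15) = 30
  (XY)[0][2] = (13)*(-13) + (0)*(13) + (2)*(5) = -159
  (XY)[1][0] = (13)*(11) + (-3)*(-2) + (11)*(11) = 270
  (XY)[1][1] = (13)*(0) + (-3)*(4) + (11)*(15) = 153
  (XY)[1][2] = (13)*(-13) + (-3)*(13) + (11)*(5) = -153
  (XY)[2][0] = (3)*(11) + (1)*(-2) + (15)*(11) = 196
  (XY)[2][1] = (3)*(0) + (1)*(4) + (15)*(15) = 229
  (XY)[2][2] = (3)*(-13) + (1)*(13) + (15)*(5) = 49
XY =
[      165        30      -159 ]
[      270       153      -153 ]
[      196       229        49 ]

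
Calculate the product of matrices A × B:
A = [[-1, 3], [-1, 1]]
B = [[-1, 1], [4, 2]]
[[13, 5], [5, 1]]

Matrix multiplication:
C[0][0] = -1×-1 + 3×4 = 13
C[0][1] = -1×1 + 3×2 = 5
C[1][0] = -1×-1 + 1×4 = 5
C[1][1] = -1×1 + 1×2 = 1
Result: [[13, 5], [5, 1]]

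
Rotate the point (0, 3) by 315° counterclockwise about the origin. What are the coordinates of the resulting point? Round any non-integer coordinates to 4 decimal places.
(2.1213, 2.1213)

Rotation matrix R(θ) = [[cos θ, -sin θ], [sin θ, cos θ]]; for θ = 315°:
R = [[√2/2, √2/2], [-√2/2, √2/2]]
Result: R × [0, 3]ᵀ = [√2/2·0 + (√2/2)·3, -√2/2·0 + (√2/2)·3]ᵀ = (2.1213, 2.1213)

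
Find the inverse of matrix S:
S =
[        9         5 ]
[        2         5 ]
det(S) = 35
S⁻¹ =
[      1/7      -1/7 ]
[    -2/35      9/35 ]

For a 2×2 matrix S = [[a, b], [c, d]] with det(S) ≠ 0, S⁻¹ = (1/det(S)) * [[d, -b], [-c, a]].
det(S) = (9)*(5) - (5)*(2) = 45 - 10 = 35.
S⁻¹ = (1/35) * [[5, -5], [-2, 9]].
Dividing each entry by 35 and reducing:
S⁻¹ =
[      1/7      -1/7 ]
[    -2/35      9/35 ]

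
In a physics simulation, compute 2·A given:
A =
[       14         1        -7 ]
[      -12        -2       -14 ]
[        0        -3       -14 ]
2A =
[       28         2       -14 ]
[      -24        -4       -28 ]
[        0        -6       -28 ]

Scalar multiplication is elementwise: (2A)[i][j] = 2 * A[i][j].
  (2A)[0][0] = 2 * (14) = 28
  (2A)[0][1] = 2 * (1) = 2
  (2A)[0][2] = 2 * (-7) = -14
  (2A)[1][0] = 2 * (-12) = -24
  (2A)[1][1] = 2 * (-2) = -4
  (2A)[1][2] = 2 * (-14) = -28
  (2A)[2][0] = 2 * (0) = 0
  (2A)[2][1] = 2 * (-3) = -6
  (2A)[2][2] = 2 * (-14) = -28
2A =
[       28         2       -14 ]
[      -24        -4       -28 ]
[        0        -6       -28 ]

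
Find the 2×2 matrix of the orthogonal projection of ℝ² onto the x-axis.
[[1, 0], [0, 0]]

The orthogonal projection onto the line spanned by a nonzero vector u = (a, b) has matrix P = (u uᵀ) / (uᵀ u) = (1/(a² + b²)) · [[a², ab], [ab, b²]].
Here u = (1, 0), so a² + b² = 1 + 0 = 1.
P = (1/1) · [[1, 0], [0, 0]] = [[1, 0], [0, 0]].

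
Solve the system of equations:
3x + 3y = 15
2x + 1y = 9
x = 4, y = 1

Use elimination (row reduction):
Equation 1: 3x + 3y = 15.
Equation 2: 2x + 1y = 9.
Multiply Eq1 by 2 and Eq2 by 3: 6x + 6y = 30;  6x + 3y = 27.
Subtract: (-3)y = -3, so y = 1.
Back-substitute into Eq1: 3x + 3*(1) = 15, so x = 4.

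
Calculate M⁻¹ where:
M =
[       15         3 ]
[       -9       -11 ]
det(M) = -138
M⁻¹ =
[   11/138      1/46 ]
[    -3/46     -5/46 ]

For a 2×2 matrix M = [[a, b], [c, d]] with det(M) ≠ 0, M⁻¹ = (1/det(M)) * [[d, -b], [-c, a]].
det(M) = (15)*(-11) - (3)*(-9) = -165 + 27 = -138.
M⁻¹ = (1/-138) * [[-11, -3], [9, 15]].
Dividing each entry by -138 and reducing:
M⁻¹ =
[   11/138      1/46 ]
[    -3/46     -5/46 ]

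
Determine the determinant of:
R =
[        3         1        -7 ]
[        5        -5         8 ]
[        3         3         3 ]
det(R) = -318

Expand along row 0 (cofactor expansion): det(R) = a*(e*i - f*h) - b*(d*i - f*g) + c*(d*h - e*g), where the 3×3 is [[a, b, c], [d, e, f], [g, h, i]].
Minor M_00 = (-5)*(3) - (8)*(3) = -15 - 24 = -39.
Minor M_01 = (5)*(3) - (8)*(3) = 15 - 24 = -9.
Minor M_02 = (5)*(3) - (-5)*(3) = 15 + 15 = 30.
det(R) = (3)*(-39) - (1)*(-9) + (-7)*(30) = -117 + 9 - 210 = -318.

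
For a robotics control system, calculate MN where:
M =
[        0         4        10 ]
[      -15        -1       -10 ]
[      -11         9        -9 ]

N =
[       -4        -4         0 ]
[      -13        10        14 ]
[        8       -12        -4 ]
MN =
[       28       -80        16 ]
[       -7       170        26 ]
[     -145       242       162 ]

Matrix multiplication: (MN)[i][j] = sum over k of M[i][k] * N[k][j].
  (MN)[0][0] = (0)*(-4) + (4)*(-13) + (10)*(8) = 28
  (MN)[0][1] = (0)*(-4) + (4)*(10) + (10)*(-12) = -80
  (MN)[0][2] = (0)*(0) + (4)*(14) + (10)*(-4) = 16
  (MN)[1][0] = (-15)*(-4) + (-1)*(-13) + (-10)*(8) = -7
  (MN)[1][1] = (-15)*(-4) + (-1)*(10) + (-10)*(-12) = 170
  (MN)[1][2] = (-15)*(0) + (-1)*(14) + (-10)*(-4) = 26
  (MN)[2][0] = (-11)*(-4) + (9)*(-13) + (-9)*(8) = -145
  (MN)[2][1] = (-11)*(-4) + (9)*(10) + (-9)*(-12) = 242
  (MN)[2][2] = (-11)*(0) + (9)*(14) + (-9)*(-4) = 162
MN =
[       28       -80        16 ]
[       -7       170        26 ]
[     -145       242       162 ]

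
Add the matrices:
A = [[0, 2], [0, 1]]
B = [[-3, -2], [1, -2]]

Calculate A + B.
[[-3, 0], [1, -1]]

Add corresponding elements:
(0)+(-3)=-3
(2)+(-2)=0
(0)+(1)=1
(1)+(-2)=-1
A + B = [[-3, 0], [1, -1]]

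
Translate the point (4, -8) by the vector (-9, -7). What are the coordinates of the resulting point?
(-5, -15)

Translation by (-9, -7):
x' = 4 + -9 = -5
y' = -8 + -7 = -15
Homogeneous matrix: [[1, 0, -9], [0, 1, -7], [0, 0, 1]]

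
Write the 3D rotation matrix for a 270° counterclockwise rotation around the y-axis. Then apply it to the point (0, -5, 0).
R = [[0, 0, -1], [0, 1, 0], [1, 0, 0]]; R·(0, -5, 0) = (0, -5, 0)

Rotation matrix for 270° around y-axis:
cos(270°) = 0, sin(270°) = -1
R = [[0, 0, -1], [0, 1, 0], [1, 0, 0]]
Apply to (0, -5, 0): R·[0, -5, 0]ᵀ = (0, -5, 0)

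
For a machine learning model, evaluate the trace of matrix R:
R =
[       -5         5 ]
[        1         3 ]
tr(R) = -5 + 3 = -2

The trace of a square matrix is the sum of its diagonal entries.
Diagonal entries of R: R[0][0] = -5, R[1][1] = 3.
tr(R) = -5 + 3 = -2.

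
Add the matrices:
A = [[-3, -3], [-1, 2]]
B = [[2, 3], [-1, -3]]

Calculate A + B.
[[-1, 0], [-2, -1]]

Add corresponding elements:
(-3)+(2)=-1
(-3)+(3)=0
(-1)+(-1)=-2
(2)+(-3)=-1
A + B = [[-1, 0], [-2, -1]]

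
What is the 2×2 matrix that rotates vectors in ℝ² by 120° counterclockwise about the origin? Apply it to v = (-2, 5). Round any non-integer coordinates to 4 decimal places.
R = [[-1/2, -√3/2], [√3/2, -1/2]]; R·v = (-3.3301, -4.2321)

A counterclockwise rotation by angle θ in ℝ² has matrix R(θ) = [[cos θ, -sin θ], [sin θ, cos θ]].
For θ = 120°: cos θ = -1/2, sin θ = √3/2.
R(120°) = [[-1/2, -√3/2], [√3/2, -1/2]].
R·v = [-1/2·-2 + (-√3/2)·5, √3/2·-2 + -1/2·5] = (-3.3301, -4.2321).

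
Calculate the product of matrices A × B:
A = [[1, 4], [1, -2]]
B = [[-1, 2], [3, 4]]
[[11, 18], [-7, -6]]

Matrix multiplication:
C[0][0] = 1×-1 + 4×3 = 11
C[0][1] = 1×2 + 4×4 = 18
C[1][0] = 1×-1 + -2×3 = -7
C[1][1] = 1×2 + -2×4 = -6
Result: [[11, 18], [-7, -6]]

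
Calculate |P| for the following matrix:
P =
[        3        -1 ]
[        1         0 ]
det(P) = 1

For a 2×2 matrix [[a, b], [c, d]], det = a*d - b*c.
det(P) = (3)*(0) - (-1)*(1) = 0 + 1 = 1.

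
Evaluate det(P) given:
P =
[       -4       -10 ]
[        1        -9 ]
det(P) = 46

For a 2×2 matrix [[a, b], [c, d]], det = a*d - b*c.
det(P) = (-4)*(-9) - (-10)*(1) = 36 + 10 = 46.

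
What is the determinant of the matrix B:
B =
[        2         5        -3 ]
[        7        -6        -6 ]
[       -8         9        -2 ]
det(B) = 397

Expand along row 0 (cofactor expansion): det(B) = a*(e*i - f*h) - b*(d*i - f*g) + c*(d*h - e*g), where the 3×3 is [[a, b, c], [d, e, f], [g, h, i]].
Minor M_00 = (-6)*(-2) - (-6)*(9) = 12 + 54 = 66.
Minor M_01 = (7)*(-2) - (-6)*(-8) = -14 - 48 = -62.
Minor M_02 = (7)*(9) - (-6)*(-8) = 63 - 48 = 15.
det(B) = (2)*(66) - (5)*(-62) + (-3)*(15) = 132 + 310 - 45 = 397.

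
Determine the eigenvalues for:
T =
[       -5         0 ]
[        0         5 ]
λ = -5, 5

Solve det(T - λI) = 0. For a 2×2 matrix the characteristic equation is λ² - (trace)λ + det = 0.
trace(T) = a + d = -5 + 5 = 0.
det(T) = a*d - b*c = (-5)*(5) - (0)*(0) = -25 - 0 = -25.
Characteristic equation: λ² - (0)λ + (-25) = 0.
Discriminant = (0)² - 4*(-25) = 0 + 100 = 100.
λ = (0 ± √100) / 2 = (0 ± 10) / 2 = -5, 5.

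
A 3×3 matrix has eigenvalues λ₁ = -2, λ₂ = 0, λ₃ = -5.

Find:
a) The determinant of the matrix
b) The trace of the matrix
det = 0, trace = -7

Two standard eigenvalue identities:
- det(A) equals the product of the eigenvalues (counted with multiplicity).
- trace(A) equals the sum of the eigenvalues.
det(A) = (-2)*(0)*(-5) = 0.
trace(A) = -2 + 0 - 5 = -7.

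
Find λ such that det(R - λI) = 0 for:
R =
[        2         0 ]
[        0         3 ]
λ = 2, 3

Solve det(R - λI) = 0. For a 2×2 matrix the characteristic equation is λ² - (trace)λ + det = 0.
trace(R) = a + d = 2 + 3 = 5.
det(R) = a*d - b*c = (2)*(3) - (0)*(0) = 6 - 0 = 6.
Characteristic equation: λ² - (5)λ + (6) = 0.
Discriminant = (5)² - 4*(6) = 25 - 24 = 1.
λ = (5 ± √1) / 2 = (5 ± 1) / 2 = 2, 3.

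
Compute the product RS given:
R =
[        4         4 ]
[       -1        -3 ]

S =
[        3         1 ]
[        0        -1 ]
RS =
[       12         0 ]
[       -3         2 ]

Matrix multiplication: (RS)[i][j] = sum over k of R[i][k] * S[k][j].
  (RS)[0][0] = (4)*(3) + (4)*(0) = 12
  (RS)[0][1] = (4)*(1) + (4)*(-1) = 0
  (RS)[1][0] = (-1)*(3) + (-3)*(0) = -3
  (RS)[1][1] = (-1)*(1) + (-3)*(-1) = 2
RS =
[       12         0 ]
[       -3         2 ]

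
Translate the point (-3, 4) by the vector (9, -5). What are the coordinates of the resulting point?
(6, -1)

Translation by (9, -5):
x' = -3 + 9 = 6
y' = 4 + -5 = -1
Homogeneous matrix: [[1, 0, 9], [0, 1, -5], [0, 0, 1]]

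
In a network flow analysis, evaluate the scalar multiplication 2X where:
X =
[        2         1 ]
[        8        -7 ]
2X =
[        4         2 ]
[       16       -14 ]

Scalar multiplication is elementwise: (2X)[i][j] = 2 * X[i][j].
  (2X)[0][0] = 2 * (2) = 4
  (2X)[0][1] = 2 * (1) = 2
  (2X)[1][0] = 2 * (8) = 16
  (2X)[1][1] = 2 * (-7) = -14
2X =
[        4         2 ]
[       16       -14 ]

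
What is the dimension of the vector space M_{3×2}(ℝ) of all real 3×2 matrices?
Dimension = 6

A real 3×2 matrix is determined by its 3·2 = 6 independent entries.
A standard basis is {E_ij : 1 ≤ i ≤ 3, 1 ≤ j ≤ 2}, where E_ij has a 1 in position (i, j) and 0 elsewhere — there are 6 such matrices, and they are linearly independent and span M_{3×2}(ℝ).
Therefore dim(M_{3×2}(ℝ)) = 6.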